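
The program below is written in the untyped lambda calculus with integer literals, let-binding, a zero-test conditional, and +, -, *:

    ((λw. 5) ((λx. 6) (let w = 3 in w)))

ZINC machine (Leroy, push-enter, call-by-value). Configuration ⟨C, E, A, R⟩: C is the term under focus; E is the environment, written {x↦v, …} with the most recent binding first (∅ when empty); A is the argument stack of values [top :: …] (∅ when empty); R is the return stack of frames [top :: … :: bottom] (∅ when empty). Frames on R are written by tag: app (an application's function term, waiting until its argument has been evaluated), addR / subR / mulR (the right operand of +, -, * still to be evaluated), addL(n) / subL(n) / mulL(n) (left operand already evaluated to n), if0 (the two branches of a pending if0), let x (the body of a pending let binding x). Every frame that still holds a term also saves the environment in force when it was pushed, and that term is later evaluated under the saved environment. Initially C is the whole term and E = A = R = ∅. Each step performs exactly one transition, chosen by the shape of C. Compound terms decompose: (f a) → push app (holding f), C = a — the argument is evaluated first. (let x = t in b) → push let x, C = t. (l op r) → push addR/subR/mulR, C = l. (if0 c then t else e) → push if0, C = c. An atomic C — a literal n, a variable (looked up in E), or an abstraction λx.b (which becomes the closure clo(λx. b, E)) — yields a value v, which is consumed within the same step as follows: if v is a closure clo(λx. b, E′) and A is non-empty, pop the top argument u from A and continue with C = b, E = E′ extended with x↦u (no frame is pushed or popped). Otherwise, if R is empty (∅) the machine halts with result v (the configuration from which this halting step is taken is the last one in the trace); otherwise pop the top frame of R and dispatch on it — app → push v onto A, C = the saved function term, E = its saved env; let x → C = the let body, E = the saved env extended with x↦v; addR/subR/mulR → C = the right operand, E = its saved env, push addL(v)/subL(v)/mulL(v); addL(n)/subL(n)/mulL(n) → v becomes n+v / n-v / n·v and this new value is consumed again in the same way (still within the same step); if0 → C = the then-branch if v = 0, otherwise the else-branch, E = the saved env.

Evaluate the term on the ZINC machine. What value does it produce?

step 0: [C=((λw. 5) ((λx. 6) (let w = 3 in w))) | E=∅ | A=∅ | R=∅]
step 1: [C=((λx. 6) (let w = 3 in w)) | E=∅ | A=∅ | R=[app]]
step 2: [C=(let w = 3 in w) | E=∅ | A=∅ | R=[app :: app]]
step 3: [C=3 | E=∅ | A=∅ | R=[let w :: app :: app]]
step 4: [C=w | E={w↦3} | A=∅ | R=[app :: app]]
step 5: [C=(λx. 6) | E=∅ | A=[3] | R=[app]]
step 6: [C=6 | E={x↦3} | A=∅ | R=[app]]
step 7: [C=(λw. 5) | E=∅ | A=[6] | R=∅]
step 8: [C=5 | E={w↦6} | A=∅ | R=∅]
→ final value 5

Answer: 5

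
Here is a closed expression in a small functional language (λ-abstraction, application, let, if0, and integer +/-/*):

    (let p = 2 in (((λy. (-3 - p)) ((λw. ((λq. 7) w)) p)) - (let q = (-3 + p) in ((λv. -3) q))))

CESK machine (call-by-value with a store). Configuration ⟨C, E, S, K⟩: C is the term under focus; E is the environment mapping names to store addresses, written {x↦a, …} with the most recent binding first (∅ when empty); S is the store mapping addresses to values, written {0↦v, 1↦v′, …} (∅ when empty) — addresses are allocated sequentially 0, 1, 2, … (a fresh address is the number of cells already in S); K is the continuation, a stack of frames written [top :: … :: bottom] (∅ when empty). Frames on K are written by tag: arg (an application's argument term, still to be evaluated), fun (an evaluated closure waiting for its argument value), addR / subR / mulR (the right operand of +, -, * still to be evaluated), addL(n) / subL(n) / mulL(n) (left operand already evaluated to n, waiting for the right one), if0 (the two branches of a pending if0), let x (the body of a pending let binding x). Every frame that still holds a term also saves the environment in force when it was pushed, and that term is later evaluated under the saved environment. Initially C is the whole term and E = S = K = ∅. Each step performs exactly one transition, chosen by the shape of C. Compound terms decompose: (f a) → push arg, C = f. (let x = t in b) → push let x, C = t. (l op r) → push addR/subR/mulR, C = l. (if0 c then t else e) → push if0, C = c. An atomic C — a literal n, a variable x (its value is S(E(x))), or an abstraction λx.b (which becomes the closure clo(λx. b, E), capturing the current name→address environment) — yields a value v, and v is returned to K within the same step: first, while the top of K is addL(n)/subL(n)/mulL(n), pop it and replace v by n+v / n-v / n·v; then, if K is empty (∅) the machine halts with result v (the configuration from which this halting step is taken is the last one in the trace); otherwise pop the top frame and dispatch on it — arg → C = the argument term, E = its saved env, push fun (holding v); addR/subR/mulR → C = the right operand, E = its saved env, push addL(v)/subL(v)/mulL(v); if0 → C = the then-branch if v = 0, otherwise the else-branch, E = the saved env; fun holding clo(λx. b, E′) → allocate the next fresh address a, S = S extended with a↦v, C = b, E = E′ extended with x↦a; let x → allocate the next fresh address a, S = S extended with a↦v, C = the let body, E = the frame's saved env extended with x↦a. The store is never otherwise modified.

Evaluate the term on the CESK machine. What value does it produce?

Answer: -2

Execution trace:
t=0: [C=(let p = 2 in (((λy. (-3 - p)) ((λw. ((λq. 7) w)) p)) - (let q = (-3 + p) in ((λv. -3) q)))) | E=∅ | S=∅ | K=∅]
t=1: [C=2 | E=∅ | S=∅ | K=[let p]]
t=2: [C=(((λy. (-3 - p)) ((λw. ((λq. 7) w)) p)) - (let q = (-3 + p) in ((λv. -3) q))) | E={p↦0} | S={0↦2} | K=∅]
t=3: [C=((λy. (-3 - p)) ((λw. ((λq. 7) w)) p)) | E={p↦0} | S={0↦2} | K=[subR]]
t=4: [C=(λy. (-3 - p)) | E={p↦0} | S={0↦2} | K=[arg :: subR]]
t=5: [C=((λw. ((λq. 7) w)) p) | E={p↦0} | S={0↦2} | K=[fun :: subR]]
t=6: [C=(λw. ((λq. 7) w)) | E={p↦0} | S={0↦2} | K=[arg :: fun :: subR]]
t=7: [C=p | E={p↦0} | S={0↦2} | K=[fun :: fun :: subR]]
t=8: [C=((λq. 7) w) | E={w↦1, p↦0} | S={0↦2, 1↦2} | K=[fun :: subR]]
t=9: [C=(λq. 7) | E={w↦1, p↦0} | S={0↦2, 1↦2} | K=[arg :: fun :: subR]]
t=10: [C=w | E={w↦1, p↦0} | S={0↦2, 1↦2} | K=[fun :: fun :: subR]]
t=11: [C=7 | E={q↦2, w↦1, p↦0} | S={0↦2, 1↦2, 2↦2} | K=[fun :: subR]]
t=12: [C=(-3 - p) | E={y↦3, p↦0} | S={0↦2, 1↦2, 2↦2, 3↦7} | K=[subR]]
t=13: [C=-3 | E={y↦3, p↦0} | S={0↦2, 1↦2, 2↦2, 3↦7} | K=[subR :: subR]]
t=14: [C=p | E={y↦3, p↦0} | S={0↦2, 1↦2, 2↦2, 3↦7} | K=[subL(-3) :: subR]]
t=15: [C=(let q = (-3 + p) in ((λv. -3) q)) | E={p↦0} | S={0↦2, 1↦2, 2↦2, 3↦7} | K=[subL(-5)]]
t=16: [C=(-3 + p) | E={p↦0} | S={0↦2, 1↦2, 2↦2, 3↦7} | K=[let q :: subL(-5)]]
t=17: [C=-3 | E={p↦0} | S={0↦2, 1↦2, 2↦2, 3↦7} | K=[addR :: let q :: subL(-5)]]
t=18: [C=p | E={p↦0} | S={0↦2, 1↦2, 2↦2, 3↦7} | K=[addL(-3) :: let q :: subL(-5)]]
t=19: [C=((λv. -3) q) | E={q↦4, p↦0} | S={0↦2, 1↦2, 2↦2, 3↦7, 4↦-1} | K=[subL(-5)]]
t=20: [C=(λv. -3) | E={q↦4, p↦0} | S={0↦2, 1↦2, 2↦2, 3↦7, 4↦-1} | K=[arg :: subL(-5)]]
t=21: [C=q | E={q↦4, p↦0} | S={0↦2, 1↦2, 2↦2, 3↦7, 4↦-1} | K=[fun :: subL(-5)]]
t=22: [C=-3 | E={v↦5, q↦4, p↦0} | S={0↦2, 1↦2, 2↦2, 3↦7, 4↦-1, 5↦-1} | K=[subL(-5)]]
→ final value -2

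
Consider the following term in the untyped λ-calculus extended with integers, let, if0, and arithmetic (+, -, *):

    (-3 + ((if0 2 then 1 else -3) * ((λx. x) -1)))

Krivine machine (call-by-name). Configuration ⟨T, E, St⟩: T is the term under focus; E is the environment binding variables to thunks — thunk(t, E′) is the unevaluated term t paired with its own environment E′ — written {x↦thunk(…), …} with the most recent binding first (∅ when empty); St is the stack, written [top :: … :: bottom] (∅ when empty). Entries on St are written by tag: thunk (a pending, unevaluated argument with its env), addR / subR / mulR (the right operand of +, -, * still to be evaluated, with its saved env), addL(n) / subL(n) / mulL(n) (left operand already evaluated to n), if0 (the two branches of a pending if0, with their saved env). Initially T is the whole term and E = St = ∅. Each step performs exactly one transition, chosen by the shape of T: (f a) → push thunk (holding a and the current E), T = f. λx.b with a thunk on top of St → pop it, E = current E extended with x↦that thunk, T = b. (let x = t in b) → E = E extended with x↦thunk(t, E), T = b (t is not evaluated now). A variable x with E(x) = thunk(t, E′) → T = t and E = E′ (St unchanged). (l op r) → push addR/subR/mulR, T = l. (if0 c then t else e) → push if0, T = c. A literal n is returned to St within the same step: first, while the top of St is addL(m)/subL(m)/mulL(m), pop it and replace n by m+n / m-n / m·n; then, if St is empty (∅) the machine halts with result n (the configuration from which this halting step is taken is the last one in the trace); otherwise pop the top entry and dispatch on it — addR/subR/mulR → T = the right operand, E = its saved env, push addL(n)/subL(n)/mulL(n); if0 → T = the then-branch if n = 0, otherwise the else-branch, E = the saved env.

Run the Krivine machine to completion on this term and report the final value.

[0] [T=(-3 + ((if0 2 then 1 else -3) * ((λx. x) -1))) | E=∅ | St=∅]
[1] [T=-3 | E=∅ | St=[addR]]
[2] [T=((if0 2 then 1 else -3) * ((λx. x) -1)) | E=∅ | St=[addL(-3)]]
[3] [T=(if0 2 then 1 else -3) | E=∅ | St=[mulR :: addL(-3)]]
[4] [T=2 | E=∅ | St=[if0 :: mulR :: addL(-3)]]
[5] [T=-3 | E=∅ | St=[mulR :: addL(-3)]]
[6] [T=((λx. x) -1) | E=∅ | St=[mulL(-3) :: addL(-3)]]
[7] [T=(λx. x) | E=∅ | St=[thunk :: mulL(-3) :: addL(-3)]]
[8] [T=x | E={x↦thunk(-1, ∅)} | St=[mulL(-3) :: addL(-3)]]
[9] [T=-1 | E=∅ | St=[mulL(-3) :: addL(-3)]]
→ final value 0

Answer: 0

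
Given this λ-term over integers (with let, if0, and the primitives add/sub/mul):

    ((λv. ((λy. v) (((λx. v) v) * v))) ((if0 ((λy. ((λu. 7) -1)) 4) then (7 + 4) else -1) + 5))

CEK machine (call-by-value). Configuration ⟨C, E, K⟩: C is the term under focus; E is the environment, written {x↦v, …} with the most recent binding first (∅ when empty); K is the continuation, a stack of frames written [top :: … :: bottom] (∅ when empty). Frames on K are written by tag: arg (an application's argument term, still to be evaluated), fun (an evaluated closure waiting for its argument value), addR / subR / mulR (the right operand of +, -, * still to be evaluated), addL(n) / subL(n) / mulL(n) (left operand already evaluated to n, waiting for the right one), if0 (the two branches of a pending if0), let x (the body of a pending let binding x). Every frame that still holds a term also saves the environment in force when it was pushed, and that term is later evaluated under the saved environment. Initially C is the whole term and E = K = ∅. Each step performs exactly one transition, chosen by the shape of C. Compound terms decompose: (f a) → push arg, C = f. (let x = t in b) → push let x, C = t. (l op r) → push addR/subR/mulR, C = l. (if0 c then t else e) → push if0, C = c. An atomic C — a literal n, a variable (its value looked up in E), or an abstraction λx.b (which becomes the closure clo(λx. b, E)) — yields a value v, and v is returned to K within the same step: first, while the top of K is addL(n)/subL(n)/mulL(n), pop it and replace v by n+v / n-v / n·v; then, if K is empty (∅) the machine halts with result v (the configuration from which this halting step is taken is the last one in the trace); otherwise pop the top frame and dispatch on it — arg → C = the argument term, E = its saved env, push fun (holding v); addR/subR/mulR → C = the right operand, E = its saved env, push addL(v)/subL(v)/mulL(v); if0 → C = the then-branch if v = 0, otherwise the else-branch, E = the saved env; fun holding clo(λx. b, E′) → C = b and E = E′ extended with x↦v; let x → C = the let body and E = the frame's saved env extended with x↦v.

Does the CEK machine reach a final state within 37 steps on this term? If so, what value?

t=0: <C=((λv. ((λy. v) (((λx. v) v) * v))) ((if0 ((λy. ((λu. 7) -1)) 4) then (7 + 4) else -1) + 5)), E=∅, K=∅>
t=1: <C=(λv. ((λy. v) (((λx. v) v) * v))), E=∅, K=[arg]>
t=2: <C=((if0 ((λy. ((λu. 7) -1)) 4) then (7 + 4) else -1) + 5), E=∅, K=[fun]>
t=3: <C=(if0 ((λy. ((λu. 7) -1)) 4) then (7 + 4) else -1), E=∅, K=[addR :: fun]>
t=4: <C=((λy. ((λu. 7) -1)) 4), E=∅, K=[if0 :: addR :: fun]>
t=5: <C=(λy. ((λu. 7) -1)), E=∅, K=[arg :: if0 :: addR :: fun]>
t=6: <C=4, E=∅, K=[fun :: if0 :: addR :: fun]>
t=7: <C=((λu. 7) -1), E={y↦4}, K=[if0 :: addR :: fun]>
t=8: <C=(λu. 7), E={y↦4}, K=[arg :: if0 :: addR :: fun]>
t=9: <C=-1, E={y↦4}, K=[fun :: if0 :: addR :: fun]>
t=10: <C=7, E={u↦-1, y↦4}, K=[if0 :: addR :: fun]>
t=11: <C=-1, E=∅, K=[addR :: fun]>
t=12: <C=5, E=∅, K=[addL(-1) :: fun]>
t=13: <C=((λy. v) (((λx. v) v) * v)), E={v↦4}, K=∅>
t=14: <C=(λy. v), E={v↦4}, K=[arg]>
t=15: <C=(((λx. v) v) * v), E={v↦4}, K=[fun]>
t=16: <C=((λx. v) v), E={v↦4}, K=[mulR :: fun]>
t=17: <C=(λx. v), E={v↦4}, K=[arg :: mulR :: fun]>
t=18: <C=v, E={v↦4}, K=[fun :: mulR :: fun]>
t=19: <C=v, E={x↦4, v↦4}, K=[mulR :: fun]>
t=20: <C=v, E={v↦4}, K=[mulL(4) :: fun]>
t=21: <C=v, E={y↦16, v↦4}, K=∅>
→ final value 4

Answer: 4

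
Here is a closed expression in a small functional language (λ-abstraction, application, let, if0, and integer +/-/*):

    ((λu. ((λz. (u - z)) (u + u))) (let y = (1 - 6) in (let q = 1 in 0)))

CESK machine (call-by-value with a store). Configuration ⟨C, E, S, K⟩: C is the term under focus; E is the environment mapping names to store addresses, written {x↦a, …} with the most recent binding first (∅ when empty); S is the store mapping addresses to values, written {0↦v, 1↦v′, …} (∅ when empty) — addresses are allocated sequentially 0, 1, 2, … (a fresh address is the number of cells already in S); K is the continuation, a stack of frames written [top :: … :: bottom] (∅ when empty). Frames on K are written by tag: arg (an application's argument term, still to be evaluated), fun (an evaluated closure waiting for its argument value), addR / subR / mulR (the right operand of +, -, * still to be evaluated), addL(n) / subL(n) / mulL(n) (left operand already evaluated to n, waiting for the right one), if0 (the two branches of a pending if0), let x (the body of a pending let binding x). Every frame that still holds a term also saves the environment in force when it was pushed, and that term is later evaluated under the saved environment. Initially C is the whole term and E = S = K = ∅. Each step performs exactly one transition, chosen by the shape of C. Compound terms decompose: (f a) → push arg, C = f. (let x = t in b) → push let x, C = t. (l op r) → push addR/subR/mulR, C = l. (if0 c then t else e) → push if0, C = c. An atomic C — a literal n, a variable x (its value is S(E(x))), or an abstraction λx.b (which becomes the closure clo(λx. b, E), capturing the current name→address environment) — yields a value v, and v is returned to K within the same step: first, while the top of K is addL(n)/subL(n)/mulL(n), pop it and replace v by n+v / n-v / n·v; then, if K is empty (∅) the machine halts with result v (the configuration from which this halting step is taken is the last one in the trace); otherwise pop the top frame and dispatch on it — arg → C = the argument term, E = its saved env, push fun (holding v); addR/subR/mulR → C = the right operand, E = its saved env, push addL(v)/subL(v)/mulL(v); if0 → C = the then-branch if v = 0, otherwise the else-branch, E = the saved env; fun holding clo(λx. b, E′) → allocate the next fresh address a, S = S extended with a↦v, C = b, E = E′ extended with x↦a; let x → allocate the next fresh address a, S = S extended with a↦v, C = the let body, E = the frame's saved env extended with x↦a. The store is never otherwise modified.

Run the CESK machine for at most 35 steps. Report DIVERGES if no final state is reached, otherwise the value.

step 0: ⟨C=((λu. ((λz. (u - z)) (u + u))) (let y = (1 - 6) in (let q = 1 in 0))); E=∅; S=∅; K=∅⟩
step 1: ⟨C=(λu. ((λz. (u - z)) (u + u))); E=∅; S=∅; K=[arg]⟩
step 2: ⟨C=(let y = (1 - 6) in (let q = 1 in 0)); E=∅; S=∅; K=[fun]⟩
step 3: ⟨C=(1 - 6); E=∅; S=∅; K=[let y :: fun]⟩
step 4: ⟨C=1; E=∅; S=∅; K=[subR :: let y :: fun]⟩
step 5: ⟨C=6; E=∅; S=∅; K=[subL(1) :: let y :: fun]⟩
step 6: ⟨C=(let q = 1 in 0); E={y↦0}; S={0↦-5}; K=[fun]⟩
step 7: ⟨C=1; E={y↦0}; S={0↦-5}; K=[let q :: fun]⟩
step 8: ⟨C=0; E={q↦1, y↦0}; S={0↦-5, 1↦1}; K=[fun]⟩
step 9: ⟨C=((λz. (u - z)) (u + u)); E={u↦2}; S={0↦-5, 1↦1, 2↦0}; K=∅⟩
step 10: ⟨C=(λz. (u - z)); E={u↦2}; S={0↦-5, 1↦1, 2↦0}; K=[arg]⟩
step 11: ⟨C=(u + u); E={u↦2}; S={0↦-5, 1↦1, 2↦0}; K=[fun]⟩
step 12: ⟨C=u; E={u↦2}; S={0↦-5, 1↦1, 2↦0}; K=[addR :: fun]⟩
step 13: ⟨C=u; E={u↦2}; S={0↦-5, 1↦1, 2↦0}; K=[addL(0) :: fun]⟩
step 14: ⟨C=(u - z); E={z↦3, u↦2}; S={0↦-5, 1↦1, 2↦0, 3↦0}; K=∅⟩
step 15: ⟨C=u; E={z↦3, u↦2}; S={0↦-5, 1↦1, 2↦0, 3↦0}; K=[subR]⟩
step 16: ⟨C=z; E={z↦3, u↦2}; S={0↦-5, 1↦1, 2↦0, 3↦0}; K=[subL(0)]⟩
→ final value 0

Answer: 0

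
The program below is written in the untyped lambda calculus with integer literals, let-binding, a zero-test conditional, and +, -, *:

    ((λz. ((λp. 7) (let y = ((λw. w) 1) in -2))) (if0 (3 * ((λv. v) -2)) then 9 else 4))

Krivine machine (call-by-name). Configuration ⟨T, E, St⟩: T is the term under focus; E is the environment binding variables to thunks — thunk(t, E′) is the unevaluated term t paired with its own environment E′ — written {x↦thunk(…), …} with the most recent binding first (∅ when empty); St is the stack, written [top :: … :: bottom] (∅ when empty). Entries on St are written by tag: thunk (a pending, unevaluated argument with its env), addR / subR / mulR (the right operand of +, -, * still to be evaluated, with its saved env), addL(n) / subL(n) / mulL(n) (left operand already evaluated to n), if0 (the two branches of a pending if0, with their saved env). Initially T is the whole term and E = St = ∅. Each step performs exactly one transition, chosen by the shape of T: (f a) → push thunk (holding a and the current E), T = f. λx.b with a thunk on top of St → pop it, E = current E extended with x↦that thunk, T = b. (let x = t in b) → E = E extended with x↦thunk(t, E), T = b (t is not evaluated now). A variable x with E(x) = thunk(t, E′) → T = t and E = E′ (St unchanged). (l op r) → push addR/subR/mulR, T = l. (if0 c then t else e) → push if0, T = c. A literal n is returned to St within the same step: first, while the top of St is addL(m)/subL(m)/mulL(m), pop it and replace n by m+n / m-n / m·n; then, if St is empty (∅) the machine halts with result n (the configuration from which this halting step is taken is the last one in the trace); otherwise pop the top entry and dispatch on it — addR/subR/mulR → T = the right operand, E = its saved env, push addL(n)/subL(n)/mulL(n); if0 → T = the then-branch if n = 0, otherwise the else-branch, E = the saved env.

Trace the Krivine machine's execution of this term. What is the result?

0. ⟨T=((λz. ((λp. 7) (let y = ((λw. w) 1) in -2))) (if0 (3 * ((λv. v) -2)) then 9 else 4)); E=∅; St=∅⟩
1. ⟨T=(λz. ((λp. 7) (let y = ((λw. w) 1) in -2))); E=∅; St=[thunk]⟩
2. ⟨T=((λp. 7) (let y = ((λw. w) 1) in -2)); E={z↦thunk((if0 (3 * ((λv. v) -2)) then 9 else 4), ∅)}; St=∅⟩
3. ⟨T=(λp. 7); E={z↦thunk((if0 (3 * ((λv. v) -2)) then 9 else 4), ∅)}; St=[thunk]⟩
4. ⟨T=7; E={p↦thunk((let y = ((λw. w) 1) in -2), {z↦thunk((if0 (3 * ((λv. v) -2)) then 9 else 4), ∅)}), z↦thunk((if0 (3 * ((λv. v) -2)) then 9 else 4), ∅)}; St=∅⟩
→ final value 7

Answer: 7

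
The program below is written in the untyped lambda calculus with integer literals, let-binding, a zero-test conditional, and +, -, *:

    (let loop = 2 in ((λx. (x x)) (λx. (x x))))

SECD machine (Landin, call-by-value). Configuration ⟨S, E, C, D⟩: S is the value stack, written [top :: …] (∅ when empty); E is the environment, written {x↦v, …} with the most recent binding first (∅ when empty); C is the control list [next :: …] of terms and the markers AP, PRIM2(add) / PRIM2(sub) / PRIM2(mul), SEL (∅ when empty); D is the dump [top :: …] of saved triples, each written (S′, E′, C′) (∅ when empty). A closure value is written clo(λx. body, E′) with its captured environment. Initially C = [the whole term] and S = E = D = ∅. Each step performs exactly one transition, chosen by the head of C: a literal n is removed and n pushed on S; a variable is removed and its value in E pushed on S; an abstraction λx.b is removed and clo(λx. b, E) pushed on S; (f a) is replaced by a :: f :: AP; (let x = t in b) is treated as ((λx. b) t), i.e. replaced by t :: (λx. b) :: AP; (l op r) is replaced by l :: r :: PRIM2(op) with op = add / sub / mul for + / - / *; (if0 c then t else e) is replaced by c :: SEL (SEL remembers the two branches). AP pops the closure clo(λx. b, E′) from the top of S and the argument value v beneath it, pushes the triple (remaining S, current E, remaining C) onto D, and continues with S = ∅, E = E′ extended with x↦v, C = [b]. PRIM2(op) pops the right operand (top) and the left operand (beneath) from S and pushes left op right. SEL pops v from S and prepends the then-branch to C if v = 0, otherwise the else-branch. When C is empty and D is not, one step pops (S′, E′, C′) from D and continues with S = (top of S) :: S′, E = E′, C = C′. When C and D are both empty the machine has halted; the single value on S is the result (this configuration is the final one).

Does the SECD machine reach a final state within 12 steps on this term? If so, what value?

Answer: DIVERGES (no final state within 12 steps)

Execution trace:
[0] ⟨S=∅; E=∅; C=[(let loop = 2 in ((λx. (x x)) (λx. (x x))))]; D=∅⟩
[1] ⟨S=∅; E=∅; C=[2 :: (λloop. ((λx. (x x)) (λx. (x x)))) :: AP]; D=∅⟩
[2] ⟨S=[2]; E=∅; C=[(λloop. ((λx. (x x)) (λx. (x x)))) :: AP]; D=∅⟩
[3] ⟨S=[clo(λloop. ((λx. (x x)) (λx. (x x))), ∅) :: 2]; E=∅; C=[AP]; D=∅⟩
[4] ⟨S=∅; E={loop↦2}; C=[((λx. (x x)) (λx. (x x)))]; D=[(∅, ∅, ∅)]⟩
[5] ⟨S=∅; E={loop↦2}; C=[(λx. (x x)) :: (λx. (x x)) :: AP]; D=[(∅, ∅, ∅)]⟩
[6] ⟨S=[clo(λx. (x x), {loop↦2})]; E={loop↦2}; C=[(λx. (x x)) :: AP]; D=[(∅, ∅, ∅)]⟩
[7] ⟨S=[clo(λx. (x x), {loop↦2}) :: clo(λx. (x x), {loop↦2})]; E={loop↦2}; C=[AP]; D=[(∅, ∅, ∅)]⟩
[8] ⟨S=∅; E={x↦clo(λx. (x x), {loop↦2}), loop↦2}; C=[(x x)]; D=[(∅, {loop↦2}, ∅) :: (∅, ∅, ∅)]⟩
[9] ⟨S=∅; E={x↦clo(λx. (x x), {loop↦2}), loop↦2}; C=[x :: x :: AP]; D=[(∅, {loop↦2}, ∅) :: (∅, ∅, ∅)]⟩
[10] ⟨S=[clo(λx. (x x), {loop↦2})]; E={x↦clo(λx. (x x), {loop↦2}), loop↦2}; C=[x :: AP]; D=[(∅, {loop↦2}, ∅) :: (∅, ∅, ∅)]⟩
[11] ⟨S=[clo(λx. (x x), {loop↦2}) :: clo(λx. (x x), {loop↦2})]; E={x↦clo(λx. (x x), {loop↦2}), loop↦2}; C=[AP]; D=[(∅, {loop↦2}, ∅) :: (∅, ∅, ∅)]⟩
[12] ⟨S=∅; E={x↦clo(λx. (x x), {loop↦2}), loop↦2}; C=[(x x)]; D=[(∅, {x↦clo(λx. (x x), {loop↦2}), loop↦2}, ∅) :: (∅, {loop↦2}, ∅) :: (∅, ∅, ∅)]⟩
→ 12 transitions taken and the configuration is still not final: no result within 12 steps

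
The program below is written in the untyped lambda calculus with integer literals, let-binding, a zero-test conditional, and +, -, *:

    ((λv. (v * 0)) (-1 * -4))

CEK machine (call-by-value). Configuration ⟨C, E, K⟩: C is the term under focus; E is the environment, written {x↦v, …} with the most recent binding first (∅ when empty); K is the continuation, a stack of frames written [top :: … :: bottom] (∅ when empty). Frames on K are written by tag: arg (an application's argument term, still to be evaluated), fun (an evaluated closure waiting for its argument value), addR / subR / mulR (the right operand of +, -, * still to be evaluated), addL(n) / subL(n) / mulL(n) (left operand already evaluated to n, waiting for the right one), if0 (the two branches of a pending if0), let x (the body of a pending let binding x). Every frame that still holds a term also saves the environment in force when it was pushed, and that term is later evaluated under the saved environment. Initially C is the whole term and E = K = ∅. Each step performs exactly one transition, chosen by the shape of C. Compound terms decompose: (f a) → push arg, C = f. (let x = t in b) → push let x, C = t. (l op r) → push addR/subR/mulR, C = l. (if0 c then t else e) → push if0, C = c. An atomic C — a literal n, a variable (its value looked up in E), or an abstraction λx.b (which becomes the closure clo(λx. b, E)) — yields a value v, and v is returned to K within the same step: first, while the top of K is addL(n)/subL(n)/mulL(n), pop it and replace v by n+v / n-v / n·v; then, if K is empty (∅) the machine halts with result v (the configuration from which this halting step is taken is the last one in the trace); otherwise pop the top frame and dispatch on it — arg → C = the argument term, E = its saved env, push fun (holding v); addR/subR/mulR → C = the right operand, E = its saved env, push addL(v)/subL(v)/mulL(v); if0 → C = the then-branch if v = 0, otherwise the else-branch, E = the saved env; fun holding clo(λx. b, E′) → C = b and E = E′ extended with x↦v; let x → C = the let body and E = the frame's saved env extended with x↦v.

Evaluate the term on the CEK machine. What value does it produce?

Answer: 0

Execution trace:
[0] ⟨C=((λv. (v * 0)) (-1 * -4)); E=∅; K=∅⟩
[1] ⟨C=(λv. (v * 0)); E=∅; K=[arg]⟩
[2] ⟨C=(-1 * -4); E=∅; K=[fun]⟩
[3] ⟨C=-1; E=∅; K=[mulR :: fun]⟩
[4] ⟨C=-4; E=∅; K=[mulL(-1) :: fun]⟩
[5] ⟨C=(v * 0); E={v↦4}; K=∅⟩
[6] ⟨C=v; E={v↦4}; K=[mulR]⟩
[7] ⟨C=0; E={v↦4}; K=[mulL(4)]⟩
→ final value 0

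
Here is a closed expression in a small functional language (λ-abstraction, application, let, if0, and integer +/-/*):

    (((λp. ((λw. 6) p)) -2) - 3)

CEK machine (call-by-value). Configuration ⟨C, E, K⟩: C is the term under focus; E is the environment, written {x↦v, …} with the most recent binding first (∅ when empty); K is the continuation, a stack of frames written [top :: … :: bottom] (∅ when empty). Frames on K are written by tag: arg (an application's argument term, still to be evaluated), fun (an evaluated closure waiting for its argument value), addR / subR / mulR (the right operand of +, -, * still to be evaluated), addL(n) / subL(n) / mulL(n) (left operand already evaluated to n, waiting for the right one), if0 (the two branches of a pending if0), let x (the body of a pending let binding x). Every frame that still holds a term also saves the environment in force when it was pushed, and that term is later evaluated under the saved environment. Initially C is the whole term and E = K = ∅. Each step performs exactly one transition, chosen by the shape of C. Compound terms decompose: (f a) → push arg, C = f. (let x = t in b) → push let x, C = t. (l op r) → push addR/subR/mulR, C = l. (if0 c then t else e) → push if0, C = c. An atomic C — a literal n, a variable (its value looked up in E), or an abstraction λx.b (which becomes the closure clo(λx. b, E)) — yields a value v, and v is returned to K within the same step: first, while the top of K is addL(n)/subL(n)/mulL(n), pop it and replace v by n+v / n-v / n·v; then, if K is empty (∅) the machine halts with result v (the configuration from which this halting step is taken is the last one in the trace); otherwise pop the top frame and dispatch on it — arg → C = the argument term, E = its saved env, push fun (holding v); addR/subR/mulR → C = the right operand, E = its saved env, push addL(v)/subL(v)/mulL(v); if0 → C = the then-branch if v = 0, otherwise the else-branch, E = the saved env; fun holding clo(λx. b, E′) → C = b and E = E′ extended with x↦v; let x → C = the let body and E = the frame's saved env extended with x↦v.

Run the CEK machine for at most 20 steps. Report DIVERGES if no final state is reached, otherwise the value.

Answer: 3

Machine steps:
step 0: ⟨C=(((λp. ((λw. 6) p)) -2) - 3); E=∅; K=∅⟩
step 1: ⟨C=((λp. ((λw. 6) p)) -2); E=∅; K=[subR]⟩
step 2: ⟨C=(λp. ((λw. 6) p)); E=∅; K=[arg :: subR]⟩
step 3: ⟨C=-2; E=∅; K=[fun :: subR]⟩
step 4: ⟨C=((λw. 6) p); E={p↦-2}; K=[subR]⟩
step 5: ⟨C=(λw. 6); E={p↦-2}; K=[arg :: subR]⟩
step 6: ⟨C=p; E={p↦-2}; K=[fun :: subR]⟩
step 7: ⟨C=6; E={w↦-2, p↦-2}; K=[subR]⟩
step 8: ⟨C=3; E=∅; K=[subL(6)]⟩
→ final value 3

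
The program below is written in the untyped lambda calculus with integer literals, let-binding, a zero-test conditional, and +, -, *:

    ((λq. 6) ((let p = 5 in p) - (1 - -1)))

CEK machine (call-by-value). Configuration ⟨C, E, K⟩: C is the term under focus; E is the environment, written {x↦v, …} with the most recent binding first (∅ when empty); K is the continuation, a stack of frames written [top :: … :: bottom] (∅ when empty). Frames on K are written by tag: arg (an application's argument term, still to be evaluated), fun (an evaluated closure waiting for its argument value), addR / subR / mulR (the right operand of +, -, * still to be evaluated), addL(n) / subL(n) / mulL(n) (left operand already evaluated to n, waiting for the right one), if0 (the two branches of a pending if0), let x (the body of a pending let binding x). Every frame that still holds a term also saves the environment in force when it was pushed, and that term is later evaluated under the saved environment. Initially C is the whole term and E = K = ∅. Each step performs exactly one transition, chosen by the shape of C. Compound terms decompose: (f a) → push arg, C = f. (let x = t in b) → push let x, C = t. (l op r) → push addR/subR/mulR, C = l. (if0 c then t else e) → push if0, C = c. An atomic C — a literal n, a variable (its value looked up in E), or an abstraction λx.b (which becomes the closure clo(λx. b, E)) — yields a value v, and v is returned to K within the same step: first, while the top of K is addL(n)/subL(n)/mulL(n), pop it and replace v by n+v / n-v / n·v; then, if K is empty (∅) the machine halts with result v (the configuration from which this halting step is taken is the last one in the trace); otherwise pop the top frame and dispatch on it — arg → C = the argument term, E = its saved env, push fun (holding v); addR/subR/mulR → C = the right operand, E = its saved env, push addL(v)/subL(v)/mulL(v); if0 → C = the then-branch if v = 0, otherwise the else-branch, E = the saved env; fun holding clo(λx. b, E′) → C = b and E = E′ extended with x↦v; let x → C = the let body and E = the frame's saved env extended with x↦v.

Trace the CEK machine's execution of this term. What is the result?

t=0: [C=((λq. 6) ((let p = 5 in p) - (1 - -1))) | E=∅ | K=∅]
t=1: [C=(λq. 6) | E=∅ | K=[arg]]
t=2: [C=((let p = 5 in p) - (1 - -1)) | E=∅ | K=[fun]]
t=3: [C=(let p = 5 in p) | E=∅ | K=[subR :: fun]]
t=4: [C=5 | E=∅ | K=[let p :: subR :: fun]]
t=5: [C=p | E={p↦5} | K=[subR :: fun]]
t=6: [C=(1 - -1) | E=∅ | K=[subL(5) :: fun]]
t=7: [C=1 | E=∅ | K=[subR :: subL(5) :: fun]]
t=8: [C=-1 | E=∅ | K=[subL(1) :: subL(5) :: fun]]
t=9: [C=6 | E={q↦3} | K=∅]
→ final value 6

Answer: 6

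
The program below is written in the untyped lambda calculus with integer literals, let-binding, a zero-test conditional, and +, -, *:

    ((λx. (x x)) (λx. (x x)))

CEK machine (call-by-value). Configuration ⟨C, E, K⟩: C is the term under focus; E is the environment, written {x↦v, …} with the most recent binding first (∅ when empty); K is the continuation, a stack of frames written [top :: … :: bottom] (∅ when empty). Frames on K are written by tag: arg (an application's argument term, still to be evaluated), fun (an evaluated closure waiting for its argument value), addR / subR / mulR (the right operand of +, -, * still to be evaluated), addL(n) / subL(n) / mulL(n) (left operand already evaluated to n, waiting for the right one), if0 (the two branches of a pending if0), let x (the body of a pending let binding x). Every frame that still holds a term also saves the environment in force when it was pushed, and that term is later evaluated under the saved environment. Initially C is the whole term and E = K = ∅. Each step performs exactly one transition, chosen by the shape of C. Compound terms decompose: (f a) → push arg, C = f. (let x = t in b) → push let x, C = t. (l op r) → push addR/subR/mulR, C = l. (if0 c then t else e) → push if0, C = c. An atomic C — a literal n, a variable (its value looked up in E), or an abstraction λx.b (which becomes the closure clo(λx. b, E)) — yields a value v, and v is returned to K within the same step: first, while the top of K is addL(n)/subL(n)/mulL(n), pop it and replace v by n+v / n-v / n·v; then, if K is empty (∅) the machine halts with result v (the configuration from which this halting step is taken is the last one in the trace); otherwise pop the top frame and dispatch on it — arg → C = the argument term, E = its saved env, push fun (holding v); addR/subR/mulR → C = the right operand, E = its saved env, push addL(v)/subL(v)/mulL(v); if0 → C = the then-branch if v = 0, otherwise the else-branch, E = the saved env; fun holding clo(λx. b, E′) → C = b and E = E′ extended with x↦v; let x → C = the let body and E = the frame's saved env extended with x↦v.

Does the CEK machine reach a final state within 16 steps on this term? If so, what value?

t=0: ⟨C=((λx. (x x)) (λx. (x x))); E=∅; K=∅⟩
t=1: ⟨C=(λx. (x x)); E=∅; K=[arg]⟩
t=2: ⟨C=(λx. (x x)); E=∅; K=[fun]⟩
t=3: ⟨C=(x x); E={x↦clo(λx. (x x), ∅)}; K=∅⟩
t=4: ⟨C=x; E={x↦clo(λx. (x x), ∅)}; K=[arg]⟩
t=5: ⟨C=x; E={x↦clo(λx. (x x), ∅)}; K=[fun]⟩
… configuration repeats with period 3 (steps 3–5 recur indefinitely) …

Answer: DIVERGES (no final state within 16 steps)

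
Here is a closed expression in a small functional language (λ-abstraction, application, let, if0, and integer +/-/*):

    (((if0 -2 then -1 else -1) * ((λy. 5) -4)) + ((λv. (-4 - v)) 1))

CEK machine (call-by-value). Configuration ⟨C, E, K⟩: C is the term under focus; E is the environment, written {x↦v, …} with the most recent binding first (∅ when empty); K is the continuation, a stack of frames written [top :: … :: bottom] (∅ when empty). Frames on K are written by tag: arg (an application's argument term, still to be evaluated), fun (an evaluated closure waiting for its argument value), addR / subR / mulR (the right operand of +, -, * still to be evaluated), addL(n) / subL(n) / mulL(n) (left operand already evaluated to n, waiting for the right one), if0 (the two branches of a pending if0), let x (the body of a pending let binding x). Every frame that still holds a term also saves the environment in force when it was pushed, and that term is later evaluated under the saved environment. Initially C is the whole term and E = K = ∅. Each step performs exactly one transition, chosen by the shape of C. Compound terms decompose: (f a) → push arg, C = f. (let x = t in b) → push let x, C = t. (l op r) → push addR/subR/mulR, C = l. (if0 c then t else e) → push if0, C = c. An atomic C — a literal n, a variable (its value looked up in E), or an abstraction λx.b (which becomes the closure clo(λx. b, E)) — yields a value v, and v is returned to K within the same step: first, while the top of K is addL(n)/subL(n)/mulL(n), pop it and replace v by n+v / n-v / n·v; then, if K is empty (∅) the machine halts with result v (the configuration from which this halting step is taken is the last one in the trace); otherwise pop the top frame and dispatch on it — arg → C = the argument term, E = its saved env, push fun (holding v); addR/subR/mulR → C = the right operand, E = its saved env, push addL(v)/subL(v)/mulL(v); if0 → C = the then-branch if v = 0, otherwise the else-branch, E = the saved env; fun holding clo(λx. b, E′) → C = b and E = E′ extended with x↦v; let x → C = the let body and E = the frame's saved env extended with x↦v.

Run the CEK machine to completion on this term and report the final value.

Answer: -10

Machine steps:
0. ⟨C=(((if0 -2 then -1 else -1) * ((λy. 5) -4)) + ((λv. (-4 - v)) 1)); E=∅; K=∅⟩
1. ⟨C=((if0 -2 then -1 else -1) * ((λy. 5) -4)); E=∅; K=[addR]⟩
2. ⟨C=(if0 -2 then -1 else -1); E=∅; K=[mulR :: addR]⟩
3. ⟨C=-2; E=∅; K=[if0 :: mulR :: addR]⟩
4. ⟨C=-1; E=∅; K=[mulR :: addR]⟩
5. ⟨C=((λy. 5) -4); E=∅; K=[mulL(-1) :: addR]⟩
6. ⟨C=(λy. 5); E=∅; K=[arg :: mulL(-1) :: addR]⟩
7. ⟨C=-4; E=∅; K=[fun :: mulL(-1) :: addR]⟩
8. ⟨C=5; E={y↦-4}; K=[mulL(-1) :: addR]⟩
9. ⟨C=((λv. (-4 - v)) 1); E=∅; K=[addL(-5)]⟩
10. ⟨C=(λv. (-4 - v)); E=∅; K=[arg :: addL(-5)]⟩
11. ⟨C=1; E=∅; K=[fun :: addL(-5)]⟩
12. ⟨C=(-4 - v); E={v↦1}; K=[addL(-5)]⟩
13. ⟨C=-4; E={v↦1}; K=[subR :: addL(-5)]⟩
14. ⟨C=v; E={v↦1}; K=[subL(-4) :: addL(-5)]⟩
→ final value -10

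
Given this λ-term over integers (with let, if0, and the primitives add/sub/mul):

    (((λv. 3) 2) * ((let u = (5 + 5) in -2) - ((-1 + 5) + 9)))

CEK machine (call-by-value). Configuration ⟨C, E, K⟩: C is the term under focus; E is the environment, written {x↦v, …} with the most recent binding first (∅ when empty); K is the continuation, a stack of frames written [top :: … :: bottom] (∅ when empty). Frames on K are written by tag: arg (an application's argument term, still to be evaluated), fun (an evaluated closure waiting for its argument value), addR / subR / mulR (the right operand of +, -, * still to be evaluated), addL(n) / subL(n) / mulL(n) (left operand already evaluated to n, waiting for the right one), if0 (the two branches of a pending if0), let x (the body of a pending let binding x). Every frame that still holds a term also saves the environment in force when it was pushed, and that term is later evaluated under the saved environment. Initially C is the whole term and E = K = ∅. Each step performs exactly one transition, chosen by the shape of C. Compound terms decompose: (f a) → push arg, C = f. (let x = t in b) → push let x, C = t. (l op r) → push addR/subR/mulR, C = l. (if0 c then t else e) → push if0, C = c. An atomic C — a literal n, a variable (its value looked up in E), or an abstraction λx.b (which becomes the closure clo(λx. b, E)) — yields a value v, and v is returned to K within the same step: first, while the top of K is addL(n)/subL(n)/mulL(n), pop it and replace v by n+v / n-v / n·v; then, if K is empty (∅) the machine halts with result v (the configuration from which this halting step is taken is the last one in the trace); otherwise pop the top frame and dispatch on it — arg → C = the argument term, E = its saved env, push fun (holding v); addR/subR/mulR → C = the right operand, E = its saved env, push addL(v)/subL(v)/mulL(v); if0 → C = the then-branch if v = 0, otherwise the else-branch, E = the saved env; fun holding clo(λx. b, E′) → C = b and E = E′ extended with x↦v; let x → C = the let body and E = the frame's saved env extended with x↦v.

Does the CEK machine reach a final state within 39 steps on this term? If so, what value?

Answer: -45

Machine steps:
step 0: <C=(((λv. 3) 2) * ((let u = (5 + 5) in -2) - ((-1 + 5) + 9))), E=∅, K=∅>
step 1: <C=((λv. 3) 2), E=∅, K=[mulR]>
step 2: <C=(λv. 3), E=∅, K=[arg :: mulR]>
step 3: <C=2, E=∅, K=[fun :: mulR]>
step 4: <C=3, E={v↦2}, K=[mulR]>
step 5: <C=((let u = (5 + 5) in -2) - ((-1 + 5) + 9)), E=∅, K=[mulL(3)]>
step 6: <C=(let u = (5 + 5) in -2), E=∅, K=[subR :: mulL(3)]>
step 7: <C=(5 + 5), E=∅, K=[let u :: subR :: mulL(3)]>
step 8: <C=5, E=∅, K=[addR :: let u :: subR :: mulL(3)]>
step 9: <C=5, E=∅, K=[addL(5) :: let u :: subR :: mulL(3)]>
step 10: <C=-2, E={u↦10}, K=[subR :: mulL(3)]>
step 11: <C=((-1 + 5) + 9), E=∅, K=[subL(-2) :: mulL(3)]>
step 12: <C=(-1 + 5), E=∅, K=[addR :: subL(-2) :: mulL(3)]>
step 13: <C=-1, E=∅, K=[addR :: addR :: subL(-2) :: mulL(3)]>
step 14: <C=5, E=∅, K=[addL(-1) :: addR :: subL(-2) :: mulL(3)]>
step 15: <C=9, E=∅, K=[addL(4) :: subL(-2) :: mulL(3)]>
→ final value -45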